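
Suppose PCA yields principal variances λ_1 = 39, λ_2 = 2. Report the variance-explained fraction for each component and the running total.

Step 1 — total variance = trace(Sigma) = Σ λ_i = 39 + 2 = 41.

Step 2 — fraction explained by component i = λ_i / Σ λ:
  PC1: 39/41 = 0.9512
  PC2: 2/41 = 0.0488

Step 3 — cumulative fraction after k components = (λ_1 + ... + λ_k) / Σ λ:
  k = 1: 39/41 = 0.9512
  k = 2: (39 + 2)/41 = 41/41 = 1

Summary (fraction, with percent):

explained: PC1 0.9512 (95.12%), PC2 0.0488 (4.88%);  cumulative: 0.9512, 1


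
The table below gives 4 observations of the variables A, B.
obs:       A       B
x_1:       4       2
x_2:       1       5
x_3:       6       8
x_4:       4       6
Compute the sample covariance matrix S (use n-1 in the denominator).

Step 1 — column means:
  mean(A) = (4 + 1 + 6 + 4) / 4 = 15/4 = 3.75
  mean(B) = (2 + 5 + 8 + 6) / 4 = 21/4 = 5.25

Step 2 — sample covariance S[i,j] = (1/(n-1)) · Σ_k (x_{k,i} - mean_i) · (x_{k,j} - mean_j), with n-1 = 3.
  S[A,A] = ((0.25)·(0.25) + (-2.75)·(-2.75) + (2.25)·(2.25) + (0.25)·(0.25)) / 3 = 12.75/3 = 4.25
  S[A,B] = ((0.25)·(-3.25) + (-2.75)·(-0.25) + (2.25)·(2.75) + (0.25)·(0.75)) / 3 = 6.25/3 = 2.0833
  S[B,B] = ((-3.25)·(-3.25) + (-0.25)·(-0.25) + (2.75)·(2.75) + (0.75)·(0.75)) / 3 = 18.75/3 = 6.25

S is symmetric (S[j,i] = S[i,j]). Assembling:

S = [[4.25, 2.0833],
 [2.0833, 6.25]]


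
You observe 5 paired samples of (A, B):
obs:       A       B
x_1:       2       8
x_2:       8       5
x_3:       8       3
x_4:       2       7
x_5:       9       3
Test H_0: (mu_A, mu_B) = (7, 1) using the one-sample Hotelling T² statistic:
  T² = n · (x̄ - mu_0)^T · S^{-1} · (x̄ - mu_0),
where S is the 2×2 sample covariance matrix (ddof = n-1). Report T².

Step 1 — sample mean vector:
  mean(A) = (2 + 8 + 8 + 2 + 9) / 5 = 29/5 = 5.8
  mean(B) = (8 + 5 + 3 + 7 + 3) / 5 = 26/5 = 5.2
  x̄ = (5.8, 5.2),  deviation x̄ - mu_0 = (5.8, 5.2) - (7, 1) = (-1.2, 4.2).

Step 2 — sample covariance matrix, S[i,j] = (1/(n-1)) · Σ_k (x_{k,i} - mean_i) · (x_{k,j} - mean_j), divisor n-1 = 4:
  S[A,A] = ((-3.8)·(-3.8) + (2.2)·(2.2) + (2.2)·(2.2) + (-3.8)·(-3.8) + (3.2)·(3.2)) / 4 = 48.8/4 = 12.2
  S[A,B] = ((-3.8)·(2.8) + (2.2)·(-0.2) + (2.2)·(-2.2) + (-3.8)·(1.8) + (3.2)·(-2.2)) / 4 = -29.8/4 = -7.45
  S[B,B] = ((2.8)·(2.8) + (-0.2)·(-0.2) + (-2.2)·(-2.2) + (1.8)·(1.8) + (-2.2)·(-2.2)) / 4 = 20.8/4 = 5.2
  S = [[12.2, -7.45],
 [-7.45, 5.2]].

Step 3 — invert S. det(S) = 12.2·5.2 - (-7.45)² = 7.9375.
  S^{-1} = (1/det) · [[d, -b], [-b, a]] = [[0.6551, 0.9386],
 [0.9386, 1.537]].

Step 4 — quadratic form (x̄ - mu_0)^T · S^{-1} · (x̄ - mu_0):
  S^{-1} · (x̄ - mu_0) = (3.1559, 5.3291),
  (x̄ - mu_0)^T · [...] = (-1.2)·(3.1559) + (4.2)·(5.3291) = 18.5953.

Step 5 — scale by n: T² = 5 · 18.5953 = 92.9764.

T² ≈ 92.9764


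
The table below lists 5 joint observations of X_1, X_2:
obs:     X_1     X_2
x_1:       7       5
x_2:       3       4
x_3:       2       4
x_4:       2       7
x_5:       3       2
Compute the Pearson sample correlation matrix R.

Step 1 — column means:
  mean(X_1) = (7 + 3 + 2 + 2 + 3) / 5 = 17/5 = 3.4
  mean(X_2) = (5 + 4 + 4 + 7 + 2) / 5 = 22/5 = 4.4

Step 2 — sample variances and covariances s[i,j] = (1/(n-1)) · Σ_k (x_{k,i} - mean_i) · (x_{k,j} - mean_j), with n-1 = 4:
  s[X_1,X_1] = ((3.6)·(3.6) + (-0.4)·(-0.4) + (-1.4)·(-1.4) + (-1.4)·(-1.4) + (-0.4)·(-0.4)) / 4 = 17.2/4 = 4.3
  s[X_1,X_2] = ((3.6)·(0.6) + (-0.4)·(-0.4) + (-1.4)·(-0.4) + (-1.4)·(2.6) + (-0.4)·(-2.4)) / 4 = 0.2/4 = 0.05
  s[X_2,X_2] = ((0.6)·(0.6) + (-0.4)·(-0.4) + (-0.4)·(-0.4) + (2.6)·(2.6) + (-2.4)·(-2.4)) / 4 = 13.2/4 = 3.3
  Sample standard deviations s_i = √(s[i,i]):
  s(X_1) = √(4.3) = 2.0736
  s(X_2) = √(3.3) = 1.8166

Step 3 — r_{ij} = s_{ij} / (s_i · s_j):
  r[X_1,X_1] = 1 (diagonal).
  r[X_1,X_2] = 0.05 / (2.0736 · 1.8166) = 0.05 / 3.767 = 0.0133
  r[X_2,X_2] = 1 (diagonal).

R is symmetric with unit diagonal. Assembling:

R = [[1, 0.0133],
 [0.0133, 1]]


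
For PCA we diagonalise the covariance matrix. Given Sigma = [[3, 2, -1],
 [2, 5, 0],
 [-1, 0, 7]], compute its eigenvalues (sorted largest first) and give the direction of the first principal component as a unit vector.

Step 1 — characteristic polynomial p(λ) = det(λI - Sigma) = λ³ - tr·λ² + c_1·λ - det, where tr = trace, c_1 = sum of the principal 2×2 minors, det = det(Sigma):
  tr = 3 + 5 + 7 = 15,
  c_1 = (3·5 - (2)²) + (3·7 - (-1)²) + (5·7 - (0)²) = 11 + 20 + 35 = 66,
  det = 3·(5·7 - (0)²) - (2)·((2)·7 - (0)·(-1)) + (-1)·((2)·(0) - 5·(-1)) = 3·(35) - (2)·(14) + (-1)·(5) = 72.
  So p(λ) = λ³ - 15λ² + 66λ - 72.
Step 2 — look for an integer root (rational root theorem: any rational root is an integer divisor of 72). Testing λ = 6:
  p(6) = 216 - 540 + 396 - 72 = 0  ✓
  Dividing out (λ - 6): p(λ) = (λ - 6)(λ² - 9λ + 12).
Step 3 — remaining eigenvalues from the quadratic λ² - 9λ + 12 = 0:
  Δ = 9² - 4·12 = 81 - 48 = 33,  λ = (9 ± √33)/2 = (9 ± 5.7446)/2 ≈ 7.3723 or 1.6277.
  Sorted: λ_1 = 7.3723,  λ_2 = 6,  λ_3 = 1.6277  (check: sum = 15 = tr ✓).

Step 4 — unit eigenvector for λ_1 ≈ 7.3723: v spans the null space of (Sigma - λ_1 I), whose rows are
  r_1 = (-4.3723, 2, -1),  r_2 = (2, -2.3723, 0),  r_3 = (-1, 0, -0.3723).
  v is orthogonal to every row, so take v ∝ r_1 × r_2 = ((2)·(0) - (-1)·(-2.3723), (-1)·(2) - (-4.3723)·(0), (-4.3723)·(-2.3723) - (2)·(2)) ≈ (-2.3723, -2, 6.3723).
  Rescale (multiply by -1 so the first nonzero entry is positive): u = (2.3723, 2, -6.3723).
  ||u|| = √((2.3723)² + (2)² + (-6.3723)²) = √(50.2337) ≈ 7.0876,  v_1 = u/||u|| ≈ (0.3347, 0.2822, -0.8991) (||v_1|| = 1).

λ_1 = 7.3723,  λ_2 = 6,  λ_3 = 1.6277;  v_1 ≈ (0.3347, 0.2822, -0.8991)


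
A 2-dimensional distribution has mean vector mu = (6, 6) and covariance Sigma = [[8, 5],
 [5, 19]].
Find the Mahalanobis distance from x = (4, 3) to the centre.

Step 1 — centre the observation: (x - mu) = (-2, -3).

Step 2 — invert Sigma. det(Sigma) = 8·19 - (5)² = 127.
  Sigma^{-1} = (1/det) · [[d, -b], [-b, a]] = [[0.1496, -0.0394],
 [-0.0394, 0.063]].

Step 3 — form the quadratic (x - mu)^T · Sigma^{-1} · (x - mu):
  Sigma^{-1} · (x - mu) = (-0.1811, -0.1102).
  (x - mu)^T · [Sigma^{-1} · (x - mu)] = (-2)·(-0.1811) + (-3)·(-0.1102) = 0.6929.

Step 4 — take square root: d = √(0.6929) ≈ 0.8324.

d(x, mu) = √(0.6929) ≈ 0.8324


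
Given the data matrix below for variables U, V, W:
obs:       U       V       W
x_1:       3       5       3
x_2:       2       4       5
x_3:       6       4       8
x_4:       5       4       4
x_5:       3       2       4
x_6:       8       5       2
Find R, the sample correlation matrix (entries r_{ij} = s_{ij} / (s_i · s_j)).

Step 1 — column means:
  mean(U) = (3 + 2 + 6 + 5 + 3 + 8) / 6 = 27/6 = 4.5
  mean(V) = (5 + 4 + 4 + 4 + 2 + 5) / 6 = 24/6 = 4
  mean(W) = (3 + 5 + 8 + 4 + 4 + 2) / 6 = 26/6 = 4.3333

Step 2 — sample variances and covariances s[i,j] = (1/(n-1)) · Σ_k (x_{k,i} - mean_i) · (x_{k,j} - mean_j), with n-1 = 5:
  s[U,U] = ((-1.5)·(-1.5) + (-2.5)·(-2.5) + (1.5)·(1.5) + (0.5)·(0.5) + (-1.5)·(-1.5) + (3.5)·(3.5)) / 5 = 25.5/5 = 5.1
  s[U,V] = ((-1.5)·(1) + (-2.5)·(0) + (1.5)·(0) + (0.5)·(0) + (-1.5)·(-2) + (3.5)·(1)) / 5 = 5/5 = 1
  s[U,W] = ((-1.5)·(-1.3333) + (-2.5)·(0.6667) + (1.5)·(3.6667) + (0.5)·(-0.3333) + (-1.5)·(-0.3333) + (3.5)·(-2.3333)) / 5 = -2/5 = -0.4
  s[V,V] = ((1)·(1) + (0)·(0) + (0)·(0) + (0)·(0) + (-2)·(-2) + (1)·(1)) / 5 = 6/5 = 1.2
  s[V,W] = ((1)·(-1.3333) + (0)·(0.6667) + (0)·(3.6667) + (0)·(-0.3333) + (-2)·(-0.3333) + (1)·(-2.3333)) / 5 = -3/5 = -0.6
  s[W,W] = ((-1.3333)·(-1.3333) + (0.6667)·(0.6667) + (3.6667)·(3.6667) + (-0.3333)·(-0.3333) + (-0.3333)·(-0.3333) + (-2.3333)·(-2.3333)) / 5 = 21.3333/5 = 4.2667
  Sample standard deviations s_i = √(s[i,i]):
  s(U) = √(5.1) = 2.2583
  s(V) = √(1.2) = 1.0954
  s(W) = √(4.2667) = 2.0656

Step 3 — r_{ij} = s_{ij} / (s_i · s_j):
  r[U,U] = 1 (diagonal).
  r[U,V] = 1 / (2.2583 · 1.0954) = 1 / 2.4739 = 0.4042
  r[U,W] = -0.4 / (2.2583 · 2.0656) = -0.4 / 4.6648 = -0.0857
  r[V,V] = 1 (diagonal).
  r[V,W] = -0.6 / (1.0954 · 2.0656) = -0.6 / 2.2627 = -0.2652
  r[W,W] = 1 (diagonal).

R is symmetric with unit diagonal. Assembling:

R = [[1, 0.4042, -0.0857],
 [0.4042, 1, -0.2652],
 [-0.0857, -0.2652, 1]]


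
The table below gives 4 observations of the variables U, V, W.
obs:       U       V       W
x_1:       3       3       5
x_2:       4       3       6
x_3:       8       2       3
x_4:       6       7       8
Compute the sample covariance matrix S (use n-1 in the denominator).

Step 1 — column means:
  mean(U) = (3 + 4 + 8 + 6) / 4 = 21/4 = 5.25
  mean(V) = (3 + 3 + 2 + 7) / 4 = 15/4 = 3.75
  mean(W) = (5 + 6 + 3 + 8) / 4 = 22/4 = 5.5

Step 2 — sample covariance S[i,j] = (1/(n-1)) · Σ_k (x_{k,i} - mean_i) · (x_{k,j} - mean_j), with n-1 = 3.
  S[U,U] = ((-2.25)·(-2.25) + (-1.25)·(-1.25) + (2.75)·(2.75) + (0.75)·(0.75)) / 3 = 14.75/3 = 4.9167
  S[U,V] = ((-2.25)·(-0.75) + (-1.25)·(-0.75) + (2.75)·(-1.75) + (0.75)·(3.25)) / 3 = 0.25/3 = 0.0833
  S[U,W] = ((-2.25)·(-0.5) + (-1.25)·(0.5) + (2.75)·(-2.5) + (0.75)·(2.5)) / 3 = -4.5/3 = -1.5
  S[V,V] = ((-0.75)·(-0.75) + (-0.75)·(-0.75) + (-1.75)·(-1.75) + (3.25)·(3.25)) / 3 = 14.75/3 = 4.9167
  S[V,W] = ((-0.75)·(-0.5) + (-0.75)·(0.5) + (-1.75)·(-2.5) + (3.25)·(2.5)) / 3 = 12.5/3 = 4.1667
  S[W,W] = ((-0.5)·(-0.5) + (0.5)·(0.5) + (-2.5)·(-2.5) + (2.5)·(2.5)) / 3 = 13/3 = 4.3333

S is symmetric (S[j,i] = S[i,j]). Assembling:

S = [[4.9167, 0.0833, -1.5],
 [0.0833, 4.9167, 4.1667],
 [-1.5, 4.1667, 4.3333]]


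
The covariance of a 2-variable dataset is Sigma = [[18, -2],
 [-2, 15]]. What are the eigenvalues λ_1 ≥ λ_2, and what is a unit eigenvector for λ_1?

Step 1 — characteristic polynomial of 2×2 Sigma:
  det(Sigma - λI) = λ² - trace · λ + det = 0.
  trace = 18 + 15 = 33, det = 18·15 - (-2)² = 266.
Step 2 — discriminant:
  Δ = trace² - 4·det = 1089 - 1064 = 25.
Step 3 — eigenvalues:
  λ = (trace ± √Δ)/2 = (33 ± 5)/2,
  λ_1 = 19,  λ_2 = 14.

Step 4 — unit eigenvector for λ_1: solve (Sigma - λ_1 I)v = 0. First row:
  (18 - 19)·v_x + (-2)·v_y = 0, i.e. (-1)·v_x + (-2)·v_y = 0,
  so v ∝ (b, λ_1 - a) = (-2, 1); multiply by -1 so the first entry is positive: u = (2, -1).
  ||u|| = √((2)² + (-1)²) = √(5) ≈ 2.2361,
  v_1 = u/||u|| ≈ (0.8944, -0.4472) (||v_1|| = 1).

λ_1 = 19,  λ_2 = 14;  v_1 ≈ (0.8944, -0.4472)


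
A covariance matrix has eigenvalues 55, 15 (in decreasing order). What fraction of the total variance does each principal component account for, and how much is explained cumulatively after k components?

Step 1 — total variance = trace(Sigma) = Σ λ_i = 55 + 15 = 70.

Step 2 — fraction explained by component i = λ_i / Σ λ:
  PC1: 55/70 = 0.7857
  PC2: 15/70 = 0.2143

Step 3 — cumulative fraction after k components = (λ_1 + ... + λ_k) / Σ λ:
  k = 1: 55/70 = 0.7857
  k = 2: (55 + 15)/70 = 70/70 = 1

Summary (fraction, with percent):

explained: PC1 0.7857 (78.57%), PC2 0.2143 (21.43%);  cumulative: 0.7857, 1


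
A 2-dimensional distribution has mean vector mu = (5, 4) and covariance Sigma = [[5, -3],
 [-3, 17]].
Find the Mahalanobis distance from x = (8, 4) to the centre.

Step 1 — centre the observation: (x - mu) = (3, 0).

Step 2 — invert Sigma. det(Sigma) = 5·17 - (-3)² = 76.
  Sigma^{-1} = (1/det) · [[d, -b], [-b, a]] = [[0.2237, 0.0395],
 [0.0395, 0.0658]].

Step 3 — form the quadratic (x - mu)^T · Sigma^{-1} · (x - mu):
  Sigma^{-1} · (x - mu) = (0.6711, 0.1184).
  (x - mu)^T · [Sigma^{-1} · (x - mu)] = (3)·(0.6711) + (0)·(0.1184) = 2.0132.

Step 4 — take square root: d = √(2.0132) ≈ 1.4189.

d(x, mu) = √(2.0132) ≈ 1.4189


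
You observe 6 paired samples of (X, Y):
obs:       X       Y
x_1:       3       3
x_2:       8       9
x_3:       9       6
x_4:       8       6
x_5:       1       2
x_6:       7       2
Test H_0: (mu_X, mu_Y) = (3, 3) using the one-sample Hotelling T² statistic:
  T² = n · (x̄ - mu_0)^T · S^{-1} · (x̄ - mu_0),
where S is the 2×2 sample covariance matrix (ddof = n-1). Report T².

Step 1 — sample mean vector:
  mean(X) = (3 + 8 + 9 + 8 + 1 + 7) / 6 = 36/6 = 6
  mean(Y) = (3 + 9 + 6 + 6 + 2 + 2) / 6 = 28/6 = 4.6667
  x̄ = (6, 4.6667),  deviation x̄ - mu_0 = (6, 4.6667) - (3, 3) = (3, 1.6667).

Step 2 — sample covariance matrix, S[i,j] = (1/(n-1)) · Σ_k (x_{k,i} - mean_i) · (x_{k,j} - mean_j), divisor n-1 = 5:
  S[X,X] = ((-3)·(-3) + (2)·(2) + (3)·(3) + (2)·(2) + (-5)·(-5) + (1)·(1)) / 5 = 52/5 = 10.4
  S[X,Y] = ((-3)·(-1.6667) + (2)·(4.3333) + (3)·(1.3333) + (2)·(1.3333) + (-5)·(-2.6667) + (1)·(-2.6667)) / 5 = 31/5 = 6.2
  S[Y,Y] = ((-1.6667)·(-1.6667) + (4.3333)·(4.3333) + (1.3333)·(1.3333) + (1.3333)·(1.3333) + (-2.6667)·(-2.6667) + (-2.6667)·(-2.6667)) / 5 = 39.3333/5 = 7.8667
  S = [[10.4, 6.2],
 [6.2, 7.8667]].

Step 3 — invert S. det(S) = 10.4·7.8667 - (6.2)² = 43.3733.
  S^{-1} = (1/det) · [[d, -b], [-b, a]] = [[0.1814, -0.1429],
 [-0.1429, 0.2398]].

Step 4 — quadratic form (x̄ - mu_0)^T · S^{-1} · (x̄ - mu_0):
  S^{-1} · (x̄ - mu_0) = (0.3059, -0.0292),
  (x̄ - mu_0)^T · [...] = (3)·(0.3059) + (1.6667)·(-0.0292) = 0.8689.

Step 5 — scale by n: T² = 6 · 0.8689 = 5.2136.

T² ≈ 5.2136


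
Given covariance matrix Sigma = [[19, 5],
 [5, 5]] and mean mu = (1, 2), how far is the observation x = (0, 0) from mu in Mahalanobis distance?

Step 1 — centre the observation: (x - mu) = (-1, -2).

Step 2 — invert Sigma. det(Sigma) = 19·5 - (5)² = 70.
  Sigma^{-1} = (1/det) · [[d, -b], [-b, a]] = [[0.0714, -0.0714],
 [-0.0714, 0.2714]].

Step 3 — form the quadratic (x - mu)^T · Sigma^{-1} · (x - mu):
  Sigma^{-1} · (x - mu) = (0.0714, -0.4714).
  (x - mu)^T · [Sigma^{-1} · (x - mu)] = (-1)·(0.0714) + (-2)·(-0.4714) = 0.8714.

Step 4 — take square root: d = √(0.8714) ≈ 0.9335.

d(x, mu) = √(0.8714) ≈ 0.9335


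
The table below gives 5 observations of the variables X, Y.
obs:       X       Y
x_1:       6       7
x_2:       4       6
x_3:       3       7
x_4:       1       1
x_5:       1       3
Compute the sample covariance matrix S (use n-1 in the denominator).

Step 1 — column means:
  mean(X) = (6 + 4 + 3 + 1 + 1) / 5 = 15/5 = 3
  mean(Y) = (7 + 6 + 7 + 1 + 3) / 5 = 24/5 = 4.8

Step 2 — sample covariance S[i,j] = (1/(n-1)) · Σ_k (x_{k,i} - mean_i) · (x_{k,j} - mean_j), with n-1 = 4.
  S[X,X] = ((3)·(3) + (1)·(1) + (0)·(0) + (-2)·(-2) + (-2)·(-2)) / 4 = 18/4 = 4.5
  S[X,Y] = ((3)·(2.2) + (1)·(1.2) + (0)·(2.2) + (-2)·(-3.8) + (-2)·(-1.8)) / 4 = 19/4 = 4.75
  S[Y,Y] = ((2.2)·(2.2) + (1.2)·(1.2) + (2.2)·(2.2) + (-3.8)·(-3.8) + (-1.8)·(-1.8)) / 4 = 28.8/4 = 7.2

S is symmetric (S[j,i] = S[i,j]). Assembling:

S = [[4.5, 4.75],
 [4.75, 7.2]]


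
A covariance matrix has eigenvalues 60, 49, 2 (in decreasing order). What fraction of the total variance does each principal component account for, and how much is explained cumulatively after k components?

Step 1 — total variance = trace(Sigma) = Σ λ_i = 60 + 49 + 2 = 111.

Step 2 — fraction explained by component i = λ_i / Σ λ:
  PC1: 60/111 = 0.5405
  PC2: 49/111 = 0.4414
  PC3: 2/111 = 0.018

Step 3 — cumulative fraction after k components = (λ_1 + ... + λ_k) / Σ λ:
  k = 1: 60/111 = 0.5405
  k = 2: (60 + 49)/111 = 109/111 = 0.982
  k = 3: (60 + 49 + 2)/111 = 111/111 = 1

Summary (fraction, with percent):

explained: PC1 0.5405 (54.05%), PC2 0.4414 (44.14%), PC3 0.018 (1.8%);  cumulative: 0.5405, 0.982, 1


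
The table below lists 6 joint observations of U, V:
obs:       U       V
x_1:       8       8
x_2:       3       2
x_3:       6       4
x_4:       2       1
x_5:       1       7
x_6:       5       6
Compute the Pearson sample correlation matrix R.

Step 1 — column means:
  mean(U) = (8 + 3 + 6 + 2 + 1 + 5) / 6 = 25/6 = 4.1667
  mean(V) = (8 + 2 + 4 + 1 + 7 + 6) / 6 = 28/6 = 4.6667

Step 2 — sample variances and covariances s[i,j] = (1/(n-1)) · Σ_k (x_{k,i} - mean_i) · (x_{k,j} - mean_j), with n-1 = 5:
  s[U,U] = ((3.8333)·(3.8333) + (-1.1667)·(-1.1667) + (1.8333)·(1.8333) + (-2.1667)·(-2.1667) + (-3.1667)·(-3.1667) + (0.8333)·(0.8333)) / 5 = 34.8333/5 = 6.9667
  s[U,V] = ((3.8333)·(3.3333) + (-1.1667)·(-2.6667) + (1.8333)·(-0.6667) + (-2.1667)·(-3.6667) + (-3.1667)·(2.3333) + (0.8333)·(1.3333)) / 5 = 16.3333/5 = 3.2667
  s[V,V] = ((3.3333)·(3.3333) + (-2.6667)·(-2.6667) + (-0.6667)·(-0.6667) + (-3.6667)·(-3.6667) + (2.3333)·(2.3333) + (1.3333)·(1.3333)) / 5 = 39.3333/5 = 7.8667
  Sample standard deviations s_i = √(s[i,i]):
  s(U) = √(6.9667) = 2.6394
  s(V) = √(7.8667) = 2.8048

Step 3 — r_{ij} = s_{ij} / (s_i · s_j):
  r[U,U] = 1 (diagonal).
  r[U,V] = 3.2667 / (2.6394 · 2.8048) = 3.2667 / 7.403 = 0.4413
  r[V,V] = 1 (diagonal).

R is symmetric with unit diagonal. Assembling:

R = [[1, 0.4413],
 [0.4413, 1]]


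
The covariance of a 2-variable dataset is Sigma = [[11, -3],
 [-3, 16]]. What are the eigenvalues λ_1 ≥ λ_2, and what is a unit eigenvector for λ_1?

Step 1 — characteristic polynomial of 2×2 Sigma:
  det(Sigma - λI) = λ² - trace · λ + det = 0.
  trace = 11 + 16 = 27, det = 11·16 - (-3)² = 167.
Step 2 — discriminant:
  Δ = trace² - 4·det = 729 - 668 = 61.
Step 3 — eigenvalues:
  λ = (trace ± √Δ)/2 = (27 ± 7.8102)/2,
  λ_1 = 17.4051,  λ_2 = 9.5949.

Step 4 — unit eigenvector for λ_1: solve (Sigma - λ_1 I)v = 0. First row:
  (11 - 17.4051)·v_x + (-3)·v_y = 0, i.e. (-6.4051)·v_x + (-3)·v_y = 0,
  so v ∝ (b, λ_1 - a) = (-3, 6.4051); multiply by -1 so the first entry is positive: u = (3, -6.4051).
  ||u|| = √((3)² + (-6.4051)²) = √(50.0256) ≈ 7.0729,
  v_1 = u/||u|| ≈ (0.4242, -0.9056) (||v_1|| = 1).

λ_1 = 17.4051,  λ_2 = 9.5949;  v_1 ≈ (0.4242, -0.9056)


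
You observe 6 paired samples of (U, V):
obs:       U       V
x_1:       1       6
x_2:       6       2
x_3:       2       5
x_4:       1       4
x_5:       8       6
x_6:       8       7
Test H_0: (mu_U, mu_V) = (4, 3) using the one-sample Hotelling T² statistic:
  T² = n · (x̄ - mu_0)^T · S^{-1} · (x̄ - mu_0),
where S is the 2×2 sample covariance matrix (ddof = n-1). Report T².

Step 1 — sample mean vector:
  mean(U) = (1 + 6 + 2 + 1 + 8 + 8) / 6 = 26/6 = 4.3333
  mean(V) = (6 + 2 + 5 + 4 + 6 + 7) / 6 = 30/6 = 5
  x̄ = (4.3333, 5),  deviation x̄ - mu_0 = (4.3333, 5) - (4, 3) = (0.3333, 2).

Step 2 — sample covariance matrix, S[i,j] = (1/(n-1)) · Σ_k (x_{k,i} - mean_i) · (x_{k,j} - mean_j), divisor n-1 = 5:
  S[U,U] = ((-3.3333)·(-3.3333) + (1.6667)·(1.6667) + (-2.3333)·(-2.3333) + (-3.3333)·(-3.3333) + (3.6667)·(3.6667) + (3.6667)·(3.6667)) / 5 = 57.3333/5 = 11.4667
  S[U,V] = ((-3.3333)·(1) + (1.6667)·(-3) + (-2.3333)·(0) + (-3.3333)·(-1) + (3.6667)·(1) + (3.6667)·(2)) / 5 = 6/5 = 1.2
  S[V,V] = ((1)·(1) + (-3)·(-3) + (0)·(0) + (-1)·(-1) + (1)·(1) + (2)·(2)) / 5 = 16/5 = 3.2
  S = [[11.4667, 1.2],
 [1.2, 3.2]].

Step 3 — invert S. det(S) = 11.4667·3.2 - (1.2)² = 35.2533.
  S^{-1} = (1/det) · [[d, -b], [-b, a]] = [[0.0908, -0.034],
 [-0.034, 0.3253]].

Step 4 — quadratic form (x̄ - mu_0)^T · S^{-1} · (x̄ - mu_0):
  S^{-1} · (x̄ - mu_0) = (-0.0378, 0.6392),
  (x̄ - mu_0)^T · [...] = (0.3333)·(-0.0378) + (2)·(0.6392) = 1.2658.

Step 5 — scale by n: T² = 6 · 1.2658 = 7.5946.

T² ≈ 7.5946


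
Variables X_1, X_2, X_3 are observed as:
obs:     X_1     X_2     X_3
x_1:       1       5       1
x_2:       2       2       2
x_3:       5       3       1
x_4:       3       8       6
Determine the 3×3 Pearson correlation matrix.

Step 1 — column means:
  mean(X_1) = (1 + 2 + 5 + 3) / 4 = 11/4 = 2.75
  mean(X_2) = (5 + 2 + 3 + 8) / 4 = 18/4 = 4.5
  mean(X_3) = (1 + 2 + 1 + 6) / 4 = 10/4 = 2.5

Step 2 — sample variances and covariances s[i,j] = (1/(n-1)) · Σ_k (x_{k,i} - mean_i) · (x_{k,j} - mean_j), with n-1 = 3:
  s[X_1,X_1] = ((-1.75)·(-1.75) + (-0.75)·(-0.75) + (2.25)·(2.25) + (0.25)·(0.25)) / 3 = 8.75/3 = 2.9167
  s[X_1,X_2] = ((-1.75)·(0.5) + (-0.75)·(-2.5) + (2.25)·(-1.5) + (0.25)·(3.5)) / 3 = -1.5/3 = -0.5
  s[X_1,X_3] = ((-1.75)·(-1.5) + (-0.75)·(-0.5) + (2.25)·(-1.5) + (0.25)·(3.5)) / 3 = 0.5/3 = 0.1667
  s[X_2,X_2] = ((0.5)·(0.5) + (-2.5)·(-2.5) + (-1.5)·(-1.5) + (3.5)·(3.5)) / 3 = 21/3 = 7
  s[X_2,X_3] = ((0.5)·(-1.5) + (-2.5)·(-0.5) + (-1.5)·(-1.5) + (3.5)·(3.5)) / 3 = 15/3 = 5
  s[X_3,X_3] = ((-1.5)·(-1.5) + (-0.5)·(-0.5) + (-1.5)·(-1.5) + (3.5)·(3.5)) / 3 = 17/3 = 5.6667
  Sample standard deviations s_i = √(s[i,i]):
  s(X_1) = √(2.9167) = 1.7078
  s(X_2) = √(7) = 2.6458
  s(X_3) = √(5.6667) = 2.3805

Step 3 — r_{ij} = s_{ij} / (s_i · s_j):
  r[X_1,X_1] = 1 (diagonal).
  r[X_1,X_2] = -0.5 / (1.7078 · 2.6458) = -0.5 / 4.5185 = -0.1107
  r[X_1,X_3] = 0.1667 / (1.7078 · 2.3805) = 0.1667 / 4.0654 = 0.041
  r[X_2,X_2] = 1 (diagonal).
  r[X_2,X_3] = 5 / (2.6458 · 2.3805) = 5 / 6.2981 = 0.7939
  r[X_3,X_3] = 1 (diagonal).

R is symmetric with unit diagonal. Assembling:

R = [[1, -0.1107, 0.041],
 [-0.1107, 1, 0.7939],
 [0.041, 0.7939, 1]]


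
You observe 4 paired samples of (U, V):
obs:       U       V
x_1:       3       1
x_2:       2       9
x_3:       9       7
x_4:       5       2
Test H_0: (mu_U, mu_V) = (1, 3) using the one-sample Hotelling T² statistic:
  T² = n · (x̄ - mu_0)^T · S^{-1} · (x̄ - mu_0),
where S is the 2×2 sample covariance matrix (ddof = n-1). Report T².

Step 1 — sample mean vector:
  mean(U) = (3 + 2 + 9 + 5) / 4 = 19/4 = 4.75
  mean(V) = (1 + 9 + 7 + 2) / 4 = 19/4 = 4.75
  x̄ = (4.75, 4.75),  deviation x̄ - mu_0 = (4.75, 4.75) - (1, 3) = (3.75, 1.75).

Step 2 — sample covariance matrix, S[i,j] = (1/(n-1)) · Σ_k (x_{k,i} - mean_i) · (x_{k,j} - mean_j), divisor n-1 = 3:
  S[U,U] = ((-1.75)·(-1.75) + (-2.75)·(-2.75) + (4.25)·(4.25) + (0.25)·(0.25)) / 3 = 28.75/3 = 9.5833
  S[U,V] = ((-1.75)·(-3.75) + (-2.75)·(4.25) + (4.25)·(2.25) + (0.25)·(-2.75)) / 3 = 3.75/3 = 1.25
  S[V,V] = ((-3.75)·(-3.75) + (4.25)·(4.25) + (2.25)·(2.25) + (-2.75)·(-2.75)) / 3 = 44.75/3 = 14.9167
  S = [[9.5833, 1.25],
 [1.25, 14.9167]].

Step 3 — invert S. det(S) = 9.5833·14.9167 - (1.25)² = 141.3889.
  S^{-1} = (1/det) · [[d, -b], [-b, a]] = [[0.1055, -0.0088],
 [-0.0088, 0.0678]].

Step 4 — quadratic form (x̄ - mu_0)^T · S^{-1} · (x̄ - mu_0):
  S^{-1} · (x̄ - mu_0) = (0.3802, 0.0855),
  (x̄ - mu_0)^T · [...] = (3.75)·(0.3802) + (1.75)·(0.0855) = 1.5751.

Step 5 — scale by n: T² = 4 · 1.5751 = 6.3006.

T² ≈ 6.3006


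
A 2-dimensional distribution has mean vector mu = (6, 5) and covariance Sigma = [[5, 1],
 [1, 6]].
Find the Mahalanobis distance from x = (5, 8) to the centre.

Step 1 — centre the observation: (x - mu) = (-1, 3).

Step 2 — invert Sigma. det(Sigma) = 5·6 - (1)² = 29.
  Sigma^{-1} = (1/det) · [[d, -b], [-b, a]] = [[0.2069, -0.0345],
 [-0.0345, 0.1724]].

Step 3 — form the quadratic (x - mu)^T · Sigma^{-1} · (x - mu):
  Sigma^{-1} · (x - mu) = (-0.3103, 0.5517).
  (x - mu)^T · [Sigma^{-1} · (x - mu)] = (-1)·(-0.3103) + (3)·(0.5517) = 1.9655.

Step 4 — take square root: d = √(1.9655) ≈ 1.402.

d(x, mu) = √(1.9655) ≈ 1.402


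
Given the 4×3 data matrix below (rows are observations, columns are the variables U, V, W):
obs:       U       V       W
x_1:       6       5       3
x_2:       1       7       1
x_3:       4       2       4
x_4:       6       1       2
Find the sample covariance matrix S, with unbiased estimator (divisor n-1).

Step 1 — column means:
  mean(U) = (6 + 1 + 4 + 6) / 4 = 17/4 = 4.25
  mean(V) = (5 + 7 + 2 + 1) / 4 = 15/4 = 3.75
  mean(W) = (3 + 1 + 4 + 2) / 4 = 10/4 = 2.5

Step 2 — sample covariance S[i,j] = (1/(n-1)) · Σ_k (x_{k,i} - mean_i) · (x_{k,j} - mean_j), with n-1 = 3.
  S[U,U] = ((1.75)·(1.75) + (-3.25)·(-3.25) + (-0.25)·(-0.25) + (1.75)·(1.75)) / 3 = 16.75/3 = 5.5833
  S[U,V] = ((1.75)·(1.25) + (-3.25)·(3.25) + (-0.25)·(-1.75) + (1.75)·(-2.75)) / 3 = -12.75/3 = -4.25
  S[U,W] = ((1.75)·(0.5) + (-3.25)·(-1.5) + (-0.25)·(1.5) + (1.75)·(-0.5)) / 3 = 4.5/3 = 1.5
  S[V,V] = ((1.25)·(1.25) + (3.25)·(3.25) + (-1.75)·(-1.75) + (-2.75)·(-2.75)) / 3 = 22.75/3 = 7.5833
  S[V,W] = ((1.25)·(0.5) + (3.25)·(-1.5) + (-1.75)·(1.5) + (-2.75)·(-0.5)) / 3 = -5.5/3 = -1.8333
  S[W,W] = ((0.5)·(0.5) + (-1.5)·(-1.5) + (1.5)·(1.5) + (-0.5)·(-0.5)) / 3 = 5/3 = 1.6667

S is symmetric (S[j,i] = S[i,j]). Assembling:

S = [[5.5833, -4.25, 1.5],
 [-4.25, 7.5833, -1.8333],
 [1.5, -1.8333, 1.6667]]


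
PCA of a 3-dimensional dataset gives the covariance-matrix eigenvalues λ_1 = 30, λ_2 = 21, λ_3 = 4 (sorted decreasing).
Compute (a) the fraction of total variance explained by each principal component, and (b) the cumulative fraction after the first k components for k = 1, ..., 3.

Step 1 — total variance = trace(Sigma) = Σ λ_i = 30 + 21 + 4 = 55.

Step 2 — fraction explained by component i = λ_i / Σ λ:
  PC1: 30/55 = 0.5455
  PC2: 21/55 = 0.3818
  PC3: 4/55 = 0.0727

Step 3 — cumulative fraction after k components = (λ_1 + ... + λ_k) / Σ λ:
  k = 1: 30/55 = 0.5455
  k = 2: (30 + 21)/55 = 51/55 = 0.9273
  k = 3: (30 + 21 + 4)/55 = 55/55 = 1

Summary (fraction, with percent):

explained: PC1 0.5455 (54.55%), PC2 0.3818 (38.18%), PC3 0.0727 (7.27%);  cumulative: 0.5455, 0.9273, 1


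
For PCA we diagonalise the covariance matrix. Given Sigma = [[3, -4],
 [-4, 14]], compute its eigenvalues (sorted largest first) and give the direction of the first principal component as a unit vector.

Step 1 — characteristic polynomial of 2×2 Sigma:
  det(Sigma - λI) = λ² - trace · λ + det = 0.
  trace = 3 + 14 = 17, det = 3·14 - (-4)² = 26.
Step 2 — discriminant:
  Δ = trace² - 4·det = 289 - 104 = 185.
Step 3 — eigenvalues:
  λ = (trace ± √Δ)/2 = (17 ± 13.6015)/2,
  λ_1 = 15.3007,  λ_2 = 1.6993.

Step 4 — unit eigenvector for λ_1: solve (Sigma - λ_1 I)v = 0. First row:
  (3 - 15.3007)·v_x + (-4)·v_y = 0, i.e. (-12.3007)·v_x + (-4)·v_y = 0,
  so v ∝ (b, λ_1 - a) = (-4, 12.3007); multiply by -1 so the first entry is positive: u = (4, -12.3007).
  ||u|| = √((4)² + (-12.3007)²) = √(167.3081) ≈ 12.9348,
  v_1 = u/||u|| ≈ (0.3092, -0.951) (||v_1|| = 1).

λ_1 = 15.3007,  λ_2 = 1.6993;  v_1 ≈ (0.3092, -0.951)


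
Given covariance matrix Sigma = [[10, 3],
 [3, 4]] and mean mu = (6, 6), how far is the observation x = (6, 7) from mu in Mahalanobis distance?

Step 1 — centre the observation: (x - mu) = (0, 1).

Step 2 — invert Sigma. det(Sigma) = 10·4 - (3)² = 31.
  Sigma^{-1} = (1/det) · [[d, -b], [-b, a]] = [[0.129, -0.0968],
 [-0.0968, 0.3226]].

Step 3 — form the quadratic (x - mu)^T · Sigma^{-1} · (x - mu):
  Sigma^{-1} · (x - mu) = (-0.0968, 0.3226).
  (x - mu)^T · [Sigma^{-1} · (x - mu)] = (0)·(-0.0968) + (1)·(0.3226) = 0.3226.

Step 4 — take square root: d = √(0.3226) ≈ 0.568.

d(x, mu) = √(0.3226) ≈ 0.568


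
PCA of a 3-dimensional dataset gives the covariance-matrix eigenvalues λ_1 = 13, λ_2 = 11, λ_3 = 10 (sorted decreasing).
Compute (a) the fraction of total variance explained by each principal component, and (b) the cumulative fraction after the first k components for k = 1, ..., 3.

Step 1 — total variance = trace(Sigma) = Σ λ_i = 13 + 11 + 10 = 34.

Step 2 — fraction explained by component i = λ_i / Σ λ:
  PC1: 13/34 = 0.3824
  PC2: 11/34 = 0.3235
  PC3: 10/34 = 0.2941

Step 3 — cumulative fraction after k components = (λ_1 + ... + λ_k) / Σ λ:
  k = 1: 13/34 = 0.3824
  k = 2: (13 + 11)/34 = 24/34 = 0.7059
  k = 3: (13 + 11 + 10)/34 = 34/34 = 1

Summary (fraction, with percent):

explained: PC1 0.3824 (38.24%), PC2 0.3235 (32.35%), PC3 0.2941 (29.41%);  cumulative: 0.3824, 0.7059, 1


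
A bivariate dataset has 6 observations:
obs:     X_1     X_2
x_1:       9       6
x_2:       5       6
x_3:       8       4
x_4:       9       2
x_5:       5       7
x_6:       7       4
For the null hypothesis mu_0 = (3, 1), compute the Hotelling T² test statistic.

Step 1 — sample mean vector:
  mean(X_1) = (9 + 5 + 8 + 9 + 5 + 7) / 6 = 43/6 = 7.1667
  mean(X_2) = (6 + 6 + 4 + 2 + 7 + 4) / 6 = 29/6 = 4.8333
  x̄ = (7.1667, 4.8333),  deviation x̄ - mu_0 = (7.1667, 4.8333) - (3, 1) = (4.1667, 3.8333).

Step 2 — sample covariance matrix, S[i,j] = (1/(n-1)) · Σ_k (x_{k,i} - mean_i) · (x_{k,j} - mean_j), divisor n-1 = 5:
  S[X_1,X_1] = ((1.8333)·(1.8333) + (-2.1667)·(-2.1667) + (0.8333)·(0.8333) + (1.8333)·(1.8333) + (-2.1667)·(-2.1667) + (-0.1667)·(-0.1667)) / 5 = 16.8333/5 = 3.3667
  S[X_1,X_2] = ((1.8333)·(1.1667) + (-2.1667)·(1.1667) + (0.8333)·(-0.8333) + (1.8333)·(-2.8333) + (-2.1667)·(2.1667) + (-0.1667)·(-0.8333)) / 5 = -10.8333/5 = -2.1667
  S[X_2,X_2] = ((1.1667)·(1.1667) + (1.1667)·(1.1667) + (-0.8333)·(-0.8333) + (-2.8333)·(-2.8333) + (2.1667)·(2.1667) + (-0.8333)·(-0.8333)) / 5 = 16.8333/5 = 3.3667
  S = [[3.3667, -2.1667],
 [-2.1667, 3.3667]].

Step 3 — invert S. det(S) = 3.3667·3.3667 - (-2.1667)² = 6.64.
  S^{-1} = (1/det) · [[d, -b], [-b, a]] = [[0.507, 0.3263],
 [0.3263, 0.507]].

Step 4 — quadratic form (x̄ - mu_0)^T · S^{-1} · (x̄ - mu_0):
  S^{-1} · (x̄ - mu_0) = (3.3635, 3.3032),
  (x̄ - mu_0)^T · [...] = (4.1667)·(3.3635) + (3.8333)·(3.3032) = 26.6767.

Step 5 — scale by n: T² = 6 · 26.6767 = 160.0602.

T² ≈ 160.0602


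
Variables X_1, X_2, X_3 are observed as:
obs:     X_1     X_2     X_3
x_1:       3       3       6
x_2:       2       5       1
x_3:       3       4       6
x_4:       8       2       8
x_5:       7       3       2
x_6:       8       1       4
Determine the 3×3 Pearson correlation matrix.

Step 1 — column means:
  mean(X_1) = (3 + 2 + 3 + 8 + 7 + 8) / 6 = 31/6 = 5.1667
  mean(X_2) = (3 + 5 + 4 + 2 + 3 + 1) / 6 = 18/6 = 3
  mean(X_3) = (6 + 1 + 6 + 8 + 2 + 4) / 6 = 27/6 = 4.5

Step 2 — sample variances and covariances s[i,j] = (1/(n-1)) · Σ_k (x_{k,i} - mean_i) · (x_{k,j} - mean_j), with n-1 = 5:
  s[X_1,X_1] = ((-2.1667)·(-2.1667) + (-3.1667)·(-3.1667) + (-2.1667)·(-2.1667) + (2.8333)·(2.8333) + (1.8333)·(1.8333) + (2.8333)·(2.8333)) / 5 = 38.8333/5 = 7.7667
  s[X_1,X_2] = ((-2.1667)·(0) + (-3.1667)·(2) + (-2.1667)·(1) + (2.8333)·(-1) + (1.8333)·(0) + (2.8333)·(-2)) / 5 = -17/5 = -3.4
  s[X_1,X_3] = ((-2.1667)·(1.5) + (-3.1667)·(-3.5) + (-2.1667)·(1.5) + (2.8333)·(3.5) + (1.8333)·(-2.5) + (2.8333)·(-0.5)) / 5 = 8.5/5 = 1.7
  s[X_2,X_2] = ((0)·(0) + (2)·(2) + (1)·(1) + (-1)·(-1) + (0)·(0) + (-2)·(-2)) / 5 = 10/5 = 2
  s[X_2,X_3] = ((0)·(1.5) + (2)·(-3.5) + (1)·(1.5) + (-1)·(3.5) + (0)·(-2.5) + (-2)·(-0.5)) / 5 = -8/5 = -1.6
  s[X_3,X_3] = ((1.5)·(1.5) + (-3.5)·(-3.5) + (1.5)·(1.5) + (3.5)·(3.5) + (-2.5)·(-2.5) + (-0.5)·(-0.5)) / 5 = 35.5/5 = 7.1
  Sample standard deviations s_i = √(s[i,i]):
  s(X_1) = √(7.7667) = 2.7869
  s(X_2) = √(2) = 1.4142
  s(X_3) = √(7.1) = 2.6646

Step 3 — r_{ij} = s_{ij} / (s_i · s_j):
  r[X_1,X_1] = 1 (diagonal).
  r[X_1,X_2] = -3.4 / (2.7869 · 1.4142) = -3.4 / 3.9412 = -0.8627
  r[X_1,X_3] = 1.7 / (2.7869 · 2.6646) = 1.7 / 7.4259 = 0.2289
  r[X_2,X_2] = 1 (diagonal).
  r[X_2,X_3] = -1.6 / (1.4142 · 2.6646) = -1.6 / 3.7683 = -0.4246
  r[X_3,X_3] = 1 (diagonal).

R is symmetric with unit diagonal. Assembling:

R = [[1, -0.8627, 0.2289],
 [-0.8627, 1, -0.4246],
 [0.2289, -0.4246, 1]]


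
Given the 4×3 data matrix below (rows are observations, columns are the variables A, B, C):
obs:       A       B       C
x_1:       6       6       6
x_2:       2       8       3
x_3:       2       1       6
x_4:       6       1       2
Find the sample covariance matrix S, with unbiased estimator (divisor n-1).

Step 1 — column means:
  mean(A) = (6 + 2 + 2 + 6) / 4 = 16/4 = 4
  mean(B) = (6 + 8 + 1 + 1) / 4 = 16/4 = 4
  mean(C) = (6 + 3 + 6 + 2) / 4 = 17/4 = 4.25

Step 2 — sample covariance S[i,j] = (1/(n-1)) · Σ_k (x_{k,i} - mean_i) · (x_{k,j} - mean_j), with n-1 = 3.
  S[A,A] = ((2)·(2) + (-2)·(-2) + (-2)·(-2) + (2)·(2)) / 3 = 16/3 = 5.3333
  S[A,B] = ((2)·(2) + (-2)·(4) + (-2)·(-3) + (2)·(-3)) / 3 = -4/3 = -1.3333
  S[A,C] = ((2)·(1.75) + (-2)·(-1.25) + (-2)·(1.75) + (2)·(-2.25)) / 3 = -2/3 = -0.6667
  S[B,B] = ((2)·(2) + (4)·(4) + (-3)·(-3) + (-3)·(-3)) / 3 = 38/3 = 12.6667
  S[B,C] = ((2)·(1.75) + (4)·(-1.25) + (-3)·(1.75) + (-3)·(-2.25)) / 3 = 0/3 = 0
  S[C,C] = ((1.75)·(1.75) + (-1.25)·(-1.25) + (1.75)·(1.75) + (-2.25)·(-2.25)) / 3 = 12.75/3 = 4.25

S is symmetric (S[j,i] = S[i,j]). Assembling:

S = [[5.3333, -1.3333, -0.6667],
 [-1.3333, 12.6667, 0],
 [-0.6667, 0, 4.25]]


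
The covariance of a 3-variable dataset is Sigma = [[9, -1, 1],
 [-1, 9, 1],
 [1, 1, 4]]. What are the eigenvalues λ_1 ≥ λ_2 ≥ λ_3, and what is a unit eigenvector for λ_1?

Step 1 — characteristic polynomial p(λ) = det(λI - Sigma) = λ³ - tr·λ² + c_1·λ - det, where tr = trace, c_1 = sum of the principal 2×2 minors, det = det(Sigma):
  tr = 9 + 9 + 4 = 22,
  c_1 = (9·9 - (-1)²) + (9·4 - (1)²) + (9·4 - (1)²) = 80 + 35 + 35 = 150,
  det = 9·(9·4 - (1)²) - (-1)·((-1)·4 - (1)·(1)) + (1)·((-1)·(1) - 9·(1)) = 9·(35) - (-1)·(-5) + (1)·(-10) = 300.
  So p(λ) = λ³ - 22λ² + 150λ - 300.
Step 2 — look for an integer root (rational root theorem: any rational root is an integer divisor of 300). Testing λ = 10:
  p(10) = 1000 - 2200 + 1500 - 300 = 0  ✓
  Dividing out (λ - 10): p(λ) = (λ - 10)(λ² - 12λ + 30).
Step 3 — remaining eigenvalues from the quadratic λ² - 12λ + 30 = 0:
  Δ = 12² - 4·30 = 144 - 120 = 24,  λ = (12 ± √24)/2 = (12 ± 4.899)/2 ≈ 8.4495 or 3.5505.
  Sorted: λ_1 = 10,  λ_2 = 8.4495,  λ_3 = 3.5505  (check: sum = 22 = tr ✓).

Step 4 — unit eigenvector for λ_1 = 10: v spans the null space of (Sigma - λ_1 I), whose rows are
  r_1 = (-1, -1, 1),  r_2 = (-1, -1, 1),  r_3 = (1, 1, -6).
  v is orthogonal to every row, so take v ∝ r_1 × r_3 = ((-1)·(-6) - (1)·(1), (1)·(1) - (-1)·(-6), (-1)·(1) - (-1)·(1)) = (5, -5, 0).
  Rescale (divide by 5): u = (1, -1, 0).
  ||u|| = √((1)² + (-1)² + (0)²) = √(2) ≈ 1.4142,  v_1 = u/||u|| ≈ (0.7071, -0.7071, 0) (||v_1|| = 1).

λ_1 = 10,  λ_2 = 8.4495,  λ_3 = 3.5505;  v_1 ≈ (0.7071, -0.7071, 0)


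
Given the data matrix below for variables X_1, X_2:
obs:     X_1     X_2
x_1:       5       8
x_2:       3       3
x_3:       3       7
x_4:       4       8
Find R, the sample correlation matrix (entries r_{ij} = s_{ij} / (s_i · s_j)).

Step 1 — column means:
  mean(X_1) = (5 + 3 + 3 + 4) / 4 = 15/4 = 3.75
  mean(X_2) = (8 + 3 + 7 + 8) / 4 = 26/4 = 6.5

Step 2 — sample variances and covariances s[i,j] = (1/(n-1)) · Σ_k (x_{k,i} - mean_i) · (x_{k,j} - mean_j), with n-1 = 3:
  s[X_1,X_1] = ((1.25)·(1.25) + (-0.75)·(-0.75) + (-0.75)·(-0.75) + (0.25)·(0.25)) / 3 = 2.75/3 = 0.9167
  s[X_1,X_2] = ((1.25)·(1.5) + (-0.75)·(-3.5) + (-0.75)·(0.5) + (0.25)·(1.5)) / 3 = 4.5/3 = 1.5
  s[X_2,X_2] = ((1.5)·(1.5) + (-3.5)·(-3.5) + (0.5)·(0.5) + (1.5)·(1.5)) / 3 = 17/3 = 5.6667
  Sample standard deviations s_i = √(s[i,i]):
  s(X_1) = √(0.9167) = 0.9574
  s(X_2) = √(5.6667) = 2.3805

Step 3 — r_{ij} = s_{ij} / (s_i · s_j):
  r[X_1,X_1] = 1 (diagonal).
  r[X_1,X_2] = 1.5 / (0.9574 · 2.3805) = 1.5 / 2.2791 = 0.6581
  r[X_2,X_2] = 1 (diagonal).

R is symmetric with unit diagonal. Assembling:

R = [[1, 0.6581],
 [0.6581, 1]]


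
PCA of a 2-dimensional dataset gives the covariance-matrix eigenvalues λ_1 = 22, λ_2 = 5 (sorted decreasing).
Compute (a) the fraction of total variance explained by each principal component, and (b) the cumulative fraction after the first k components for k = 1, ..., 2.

Step 1 — total variance = trace(Sigma) = Σ λ_i = 22 + 5 = 27.

Step 2 — fraction explained by component i = λ_i / Σ λ:
  PC1: 22/27 = 0.8148
  PC2: 5/27 = 0.1852

Step 3 — cumulative fraction after k components = (λ_1 + ... + λ_k) / Σ λ:
  k = 1: 22/27 = 0.8148
  k = 2: (22 + 5)/27 = 27/27 = 1

Summary (fraction, with percent):

explained: PC1 0.8148 (81.48%), PC2 0.1852 (18.52%);  cumulative: 0.8148, 1


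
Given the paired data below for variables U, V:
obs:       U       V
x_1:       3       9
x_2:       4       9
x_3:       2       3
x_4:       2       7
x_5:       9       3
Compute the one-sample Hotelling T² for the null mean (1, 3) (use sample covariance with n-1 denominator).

Step 1 — sample mean vector:
  mean(U) = (3 + 4 + 2 + 2 + 9) / 5 = 20/5 = 4
  mean(V) = (9 + 9 + 3 + 7 + 3) / 5 = 31/5 = 6.2
  x̄ = (4, 6.2),  deviation x̄ - mu_0 = (4, 6.2) - (1, 3) = (3, 3.2).

Step 2 — sample covariance matrix, S[i,j] = (1/(n-1)) · Σ_k (x_{k,i} - mean_i) · (x_{k,j} - mean_j), divisor n-1 = 4:
  S[U,U] = ((-1)·(-1) + (0)·(0) + (-2)·(-2) + (-2)·(-2) + (5)·(5)) / 4 = 34/4 = 8.5
  S[U,V] = ((-1)·(2.8) + (0)·(2.8) + (-2)·(-3.2) + (-2)·(0.8) + (5)·(-3.2)) / 4 = -14/4 = -3.5
  S[V,V] = ((2.8)·(2.8) + (2.8)·(2.8) + (-3.2)·(-3.2) + (0.8)·(0.8) + (-3.2)·(-3.2)) / 4 = 36.8/4 = 9.2
  S = [[8.5, -3.5],
 [-3.5, 9.2]].

Step 3 — invert S. det(S) = 8.5·9.2 - (-3.5)² = 65.95.
  S^{-1} = (1/det) · [[d, -b], [-b, a]] = [[0.1395, 0.0531],
 [0.0531, 0.1289]].

Step 4 — quadratic form (x̄ - mu_0)^T · S^{-1} · (x̄ - mu_0):
  S^{-1} · (x̄ - mu_0) = (0.5883, 0.5716),
  (x̄ - mu_0)^T · [...] = (3)·(0.5883) + (3.2)·(0.5716) = 3.5942.

Step 5 — scale by n: T² = 5 · 3.5942 = 17.9712.

T² ≈ 17.9712


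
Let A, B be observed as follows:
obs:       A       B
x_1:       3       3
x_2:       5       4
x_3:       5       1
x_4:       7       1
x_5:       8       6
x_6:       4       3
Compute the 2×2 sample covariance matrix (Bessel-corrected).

Step 1 — column means:
  mean(A) = (3 + 5 + 5 + 7 + 8 + 4) / 6 = 32/6 = 5.3333
  mean(B) = (3 + 4 + 1 + 1 + 6 + 3) / 6 = 18/6 = 3

Step 2 — sample covariance S[i,j] = (1/(n-1)) · Σ_k (x_{k,i} - mean_i) · (x_{k,j} - mean_j), with n-1 = 5.
  S[A,A] = ((-2.3333)·(-2.3333) + (-0.3333)·(-0.3333) + (-0.3333)·(-0.3333) + (1.6667)·(1.6667) + (2.6667)·(2.6667) + (-1.3333)·(-1.3333)) / 5 = 17.3333/5 = 3.4667
  S[A,B] = ((-2.3333)·(0) + (-0.3333)·(1) + (-0.3333)·(-2) + (1.6667)·(-2) + (2.6667)·(3) + (-1.3333)·(0)) / 5 = 5/5 = 1
  S[B,B] = ((0)·(0) + (1)·(1) + (-2)·(-2) + (-2)·(-2) + (3)·(3) + (0)·(0)) / 5 = 18/5 = 3.6

S is symmetric (S[j,i] = S[i,j]). Assembling:

S = [[3.4667, 1],
 [1, 3.6]]


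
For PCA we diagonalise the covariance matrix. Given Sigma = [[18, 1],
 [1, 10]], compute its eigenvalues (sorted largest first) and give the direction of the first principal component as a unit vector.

Step 1 — characteristic polynomial of 2×2 Sigma:
  det(Sigma - λI) = λ² - trace · λ + det = 0.
  trace = 18 + 10 = 28, det = 18·10 - (1)² = 179.
Step 2 — discriminant:
  Δ = trace² - 4·det = 784 - 716 = 68.
Step 3 — eigenvalues:
  λ = (trace ± √Δ)/2 = (28 ± 8.2462)/2,
  λ_1 = 18.1231,  λ_2 = 9.8769.

Step 4 — unit eigenvector for λ_1: solve (Sigma - λ_1 I)v = 0. First row:
  (18 - 18.1231)·v_x + (1)·v_y = 0, i.e. (-0.1231)·v_x + (1)·v_y = 0,
  so v ∝ (b, λ_1 - a) = (1, 0.1231) = u.
  ||u|| = √((1)² + (0.1231)²) = √(1.0152) ≈ 1.0075,
  v_1 = u/||u|| ≈ (0.9925, 0.1222) (||v_1|| = 1).

λ_1 = 18.1231,  λ_2 = 9.8769;  v_1 ≈ (0.9925, 0.1222)


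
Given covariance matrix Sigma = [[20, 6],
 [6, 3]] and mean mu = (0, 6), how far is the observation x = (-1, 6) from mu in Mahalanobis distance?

Step 1 — centre the observation: (x - mu) = (-1, 0).

Step 2 — invert Sigma. det(Sigma) = 20·3 - (6)² = 24.
  Sigma^{-1} = (1/det) · [[d, -b], [-b, a]] = [[0.125, -0.25],
 [-0.25, 0.8333]].

Step 3 — form the quadratic (x - mu)^T · Sigma^{-1} · (x - mu):
  Sigma^{-1} · (x - mu) = (-0.125, 0.25).
  (x - mu)^T · [Sigma^{-1} · (x - mu)] = (-1)·(-0.125) + (0)·(0.25) = 0.125.

Step 4 — take square root: d = √(0.125) ≈ 0.3536.

d(x, mu) = √(0.125) ≈ 0.3536


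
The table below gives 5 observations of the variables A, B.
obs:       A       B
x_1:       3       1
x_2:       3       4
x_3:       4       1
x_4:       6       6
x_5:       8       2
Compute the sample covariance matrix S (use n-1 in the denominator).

Step 1 — column means:
  mean(A) = (3 + 3 + 4 + 6 + 8) / 5 = 24/5 = 4.8
  mean(B) = (1 + 4 + 1 + 6 + 2) / 5 = 14/5 = 2.8

Step 2 — sample covariance S[i,j] = (1/(n-1)) · Σ_k (x_{k,i} - mean_i) · (x_{k,j} - mean_j), with n-1 = 4.
  S[A,A] = ((-1.8)·(-1.8) + (-1.8)·(-1.8) + (-0.8)·(-0.8) + (1.2)·(1.2) + (3.2)·(3.2)) / 4 = 18.8/4 = 4.7
  S[A,B] = ((-1.8)·(-1.8) + (-1.8)·(1.2) + (-0.8)·(-1.8) + (1.2)·(3.2) + (3.2)·(-0.8)) / 4 = 3.8/4 = 0.95
  S[B,B] = ((-1.8)·(-1.8) + (1.2)·(1.2) + (-1.8)·(-1.8) + (3.2)·(3.2) + (-0.8)·(-0.8)) / 4 = 18.8/4 = 4.7

S is symmetric (S[j,i] = S[i,j]). Assembling:

S = [[4.7, 0.95],
 [0.95, 4.7]]
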